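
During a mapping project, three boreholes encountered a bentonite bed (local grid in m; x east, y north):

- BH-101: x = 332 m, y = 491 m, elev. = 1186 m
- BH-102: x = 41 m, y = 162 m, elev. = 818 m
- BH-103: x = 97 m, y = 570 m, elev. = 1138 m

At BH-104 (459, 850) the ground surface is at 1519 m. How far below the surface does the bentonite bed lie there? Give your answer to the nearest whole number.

17 m

Two edge vectors: BH-101→BH-102 = (-291, -329, -368), BH-101→BH-103 = (-235, 79, -48).
Normal n = (BH-101→BH-102) × (BH-101→BH-103) = (44864, 72512, -100304).
So ∂z/∂x = −n_x/n_z = 0.44728 and ∂z/∂y = −n_y/n_z = 0.72292.
Intercept c from BH-101: 1186 − 148.50 − 354.95 = 682.55.
At (459, 850): z_contact = 205.3 + 614.5 + 682.55 = 1502.3 m.
Depth below ground = 1519 − 1502.3 = 17 m.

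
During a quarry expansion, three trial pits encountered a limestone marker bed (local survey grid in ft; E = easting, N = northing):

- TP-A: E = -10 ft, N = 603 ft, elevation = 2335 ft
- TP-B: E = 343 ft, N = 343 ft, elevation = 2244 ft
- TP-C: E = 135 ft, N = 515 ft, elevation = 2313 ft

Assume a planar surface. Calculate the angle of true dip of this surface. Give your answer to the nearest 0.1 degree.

41.6°

Let the plane be z = a·E + b·N + c.
TP-B−TP-A: 353a − 260b = −91;  TP-C−TP-A: 145a − 88b = −22.
Solving gives a = 0.34479, b = 0.81811.
Gradient magnitude |∇z| = √(a² + b²) = √(0.11888 + 0.66931) = 0.88780.
True dip = arctan(0.88780) = 41.6°, dipping toward SSW (azimuth ≈ 203°).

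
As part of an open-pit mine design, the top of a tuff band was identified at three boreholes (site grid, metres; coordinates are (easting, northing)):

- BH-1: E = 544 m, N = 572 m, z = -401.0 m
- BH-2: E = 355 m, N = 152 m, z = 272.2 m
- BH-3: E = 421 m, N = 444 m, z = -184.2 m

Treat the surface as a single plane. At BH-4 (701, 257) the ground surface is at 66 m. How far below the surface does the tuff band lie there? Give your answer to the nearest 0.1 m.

15.2 m

Two edge vectors: BH-1→BH-2 = (-189, -420, 673.2), BH-1→BH-3 = (-123, -128, 216.8).
Normal n = (BH-1→BH-2) × (BH-1→BH-3) = (-4886.4, -41828.4, -27468).
So ∂z/∂E = −n_x/n_z = −0.17789 and ∂z/∂N = −n_y/n_z = −1.52280.
Intercept c from BH-1: -401 + 96.77 + 871.04 = 566.82.
At (701, 257): z_contact = −124.70 − 391.36 + 566.82 = 50.75 m.
Depth below ground = 66 − 50.75 = 15.2 m.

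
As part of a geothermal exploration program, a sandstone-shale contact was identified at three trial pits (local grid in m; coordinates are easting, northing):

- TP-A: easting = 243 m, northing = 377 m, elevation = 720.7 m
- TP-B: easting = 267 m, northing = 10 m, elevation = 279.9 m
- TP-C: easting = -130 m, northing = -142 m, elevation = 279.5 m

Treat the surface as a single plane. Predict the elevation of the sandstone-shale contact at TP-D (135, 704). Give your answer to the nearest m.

Let the plane be z = a·easting + b·northing + c.
TP-B−TP-A: 24a − 367b = −440.8;  TP-C−TP-A: −373a − 519b = −441.2.
Solving gives a = −0.44765, b = 1.17182.
Then c = 720.7 − a·243 − b·377 = 387.70.
At (135, 704): z = −60.4 + 825.0 + 387.70 = 1152.2 m.

1152 m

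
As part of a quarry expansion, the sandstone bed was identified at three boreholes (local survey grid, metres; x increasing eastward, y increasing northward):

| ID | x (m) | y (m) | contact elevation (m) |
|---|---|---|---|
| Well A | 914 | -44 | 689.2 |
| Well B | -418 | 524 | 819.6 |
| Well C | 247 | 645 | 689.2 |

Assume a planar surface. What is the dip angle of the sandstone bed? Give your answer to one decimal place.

13.1°

Let the plane be z = a·x + b·y + c.
Well B−Well A: −1332a + 568b = 130.4;  Well C−Well A: −667a + 689b = 0.
Solving gives a = −0.16672, b = −0.16140.
Gradient magnitude |∇z| = √(a² + b²) = √(0.02780 + 0.02605) = 0.23205.
True dip = arctan(0.23205) = 13.1°, dipping toward NE (azimuth ≈ 046°).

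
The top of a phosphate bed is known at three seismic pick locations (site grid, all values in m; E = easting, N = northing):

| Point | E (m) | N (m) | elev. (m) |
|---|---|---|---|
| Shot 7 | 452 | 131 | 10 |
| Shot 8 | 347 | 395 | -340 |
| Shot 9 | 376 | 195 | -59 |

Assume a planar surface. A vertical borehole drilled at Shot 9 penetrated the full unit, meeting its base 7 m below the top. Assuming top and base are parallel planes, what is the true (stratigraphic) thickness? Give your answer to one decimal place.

3.9 m

Two edge vectors: Shot 7→Shot 8 = (-105, 264, -350), Shot 7→Shot 9 = (-76, 64, -69).
Normal n = (Shot 7→Shot 8) × (Shot 7→Shot 9) = (4184, 19355, 13344).
So ∂z/∂E = −n_x/n_z = −0.31355 and ∂z/∂N = −n_y/n_z = −1.45046.
|∇z| = √(a²+b²) = 1.48397, so dip δ = arctan(1.48397) = 56.03°.
True thickness = vertical thickness × cos δ = 7 × cos 56.03° = 3.9 m.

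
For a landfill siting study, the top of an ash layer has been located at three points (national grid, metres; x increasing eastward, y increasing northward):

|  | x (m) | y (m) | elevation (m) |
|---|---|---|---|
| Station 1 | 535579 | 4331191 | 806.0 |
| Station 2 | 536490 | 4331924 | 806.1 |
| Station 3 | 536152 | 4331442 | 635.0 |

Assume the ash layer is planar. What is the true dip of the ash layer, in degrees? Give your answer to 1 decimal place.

Let the plane be z = a·x + b·y + c.
Station 2−Station 1: 911a + 733b = 0.1;  Station 3−Station 1: 573a + 251b = −171.
Solving gives a = −0.65518, b = 0.81442.
Gradient magnitude |∇z| = √(a² + b²) = √(0.42927 + 0.66329) = 1.04525.
True dip = arctan(1.04525) = 46.3°, dipping toward SE (azimuth ≈ 141°).

46.3°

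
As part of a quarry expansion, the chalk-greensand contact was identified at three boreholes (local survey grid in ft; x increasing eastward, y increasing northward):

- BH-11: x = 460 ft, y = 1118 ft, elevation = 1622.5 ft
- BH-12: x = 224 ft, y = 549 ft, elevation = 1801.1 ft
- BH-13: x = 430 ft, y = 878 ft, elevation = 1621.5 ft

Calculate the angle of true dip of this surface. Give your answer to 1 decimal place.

47.9°

Two edge vectors: BH-11→BH-12 = (-236, -569, 178.6), BH-11→BH-13 = (-30, -240, -1).
Normal n = (BH-11→BH-12) × (BH-11→BH-13) = (43433, -5594, 39570).
So ∂z/∂x = −n_x/n_z = −1.09762 and ∂z/∂y = −n_y/n_z = 0.14137.
Gradient magnitude |∇z| = √(a² + b²) = √(1.20478 + 0.01999) = 1.10669.
True dip = arctan(1.10669) = 47.9°, dipping toward E (azimuth ≈ 097°).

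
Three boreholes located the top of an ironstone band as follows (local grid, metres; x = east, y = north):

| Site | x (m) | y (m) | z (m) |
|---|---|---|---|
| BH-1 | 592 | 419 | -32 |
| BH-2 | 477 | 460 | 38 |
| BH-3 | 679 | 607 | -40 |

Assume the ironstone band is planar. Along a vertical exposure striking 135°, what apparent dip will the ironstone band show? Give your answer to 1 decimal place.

27.6°

Let the plane be z = a·x + b·y + c.
BH-2−BH-1: −115a + 41b = 70;  BH-3−BH-1: 87a + 188b = −8.
Solving gives a = −0.53551, b = 0.20526.
Unit vector along 135° is (sin 135°, cos 135°) = (0.7071, -0.7071).
Slope in that direction = a·(0.7071) + b·(-0.7071) = −0.52381.
Apparent dip = arctan|0.52381| = 27.6° (true dip is 29.8°, so apparent ≤ true as expected).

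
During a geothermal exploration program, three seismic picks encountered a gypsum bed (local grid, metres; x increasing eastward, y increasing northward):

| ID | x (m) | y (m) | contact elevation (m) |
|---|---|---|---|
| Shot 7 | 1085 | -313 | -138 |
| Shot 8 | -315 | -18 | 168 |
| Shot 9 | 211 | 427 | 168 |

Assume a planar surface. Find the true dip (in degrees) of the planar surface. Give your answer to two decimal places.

Let the plane be z = a·x + b·y + c.
Shot 8−Shot 7: −1400a + 295b = 306;  Shot 9−Shot 7: −874a + 740b = 306.
Solving gives a = −0.17499, b = 0.20684.
Gradient magnitude |∇z| = √(a² + b²) = √(0.03062 + 0.04278) = 0.27093.
True dip = arctan(0.27093) = 15.16°, dipping toward SE (azimuth ≈ 140°).

15.16°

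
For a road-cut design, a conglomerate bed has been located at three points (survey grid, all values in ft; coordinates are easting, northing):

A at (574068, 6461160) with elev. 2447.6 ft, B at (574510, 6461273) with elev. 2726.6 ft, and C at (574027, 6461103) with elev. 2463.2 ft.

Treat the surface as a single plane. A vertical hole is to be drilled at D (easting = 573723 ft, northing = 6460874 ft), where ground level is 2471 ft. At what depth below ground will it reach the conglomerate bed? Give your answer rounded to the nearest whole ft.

65 ft

Let the plane be z = a·easting + b·northing + c.
B−A: 442a + 113b = 279;  C−A: −41a − 57b = 15.6.
Solving gives a = 0.85918973, b = −0.89169787.
Then c = 2447.6 − a·574068 − b·6461160 = 5270616.91.
At (573723, 6460874): z_contact = 492936.9 − 5761147.6 + 5270616.91 = 2406.2 ft.
Depth below ground = 2471 − 2406.2 = 65 ft.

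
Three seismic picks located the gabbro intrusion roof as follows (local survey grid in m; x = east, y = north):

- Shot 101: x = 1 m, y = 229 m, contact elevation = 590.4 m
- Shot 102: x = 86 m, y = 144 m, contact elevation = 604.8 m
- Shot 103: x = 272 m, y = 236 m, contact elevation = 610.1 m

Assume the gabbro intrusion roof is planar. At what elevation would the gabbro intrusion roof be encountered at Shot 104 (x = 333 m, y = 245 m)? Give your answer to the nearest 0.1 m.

613.8 m

Two edge vectors: Shot 101→Shot 102 = (85, -85, 14.4), Shot 101→Shot 103 = (271, 7, 19.7).
Normal n = (Shot 101→Shot 102) × (Shot 101→Shot 103) = (-1775.3, 2227.9, 23630).
So ∂z/∂x = −n_x/n_z = 0.07513 and ∂z/∂y = −n_y/n_z = −0.09428.
Intercept c from Shot 101: 590.4 − 0.08 + 21.59 = 611.92.
At (333, 245): z = 25.0 − 23.1 + 611.92 = 613.8 m.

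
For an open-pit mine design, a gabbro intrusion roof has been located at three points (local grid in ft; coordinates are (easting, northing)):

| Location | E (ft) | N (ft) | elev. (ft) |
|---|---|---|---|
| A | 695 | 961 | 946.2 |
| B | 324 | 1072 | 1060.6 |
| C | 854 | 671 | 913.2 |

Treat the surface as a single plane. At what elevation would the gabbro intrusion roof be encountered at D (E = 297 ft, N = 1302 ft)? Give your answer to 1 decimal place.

1054.3 ft

Let the plane be z = a·E + b·N + c.
B−A: −371a + 111b = 114.4;  C−A: 159a − 290b = −33.
Solving gives a = −0.328137, b = −0.066117.
Then c = 946.2 − a·695 − b·961 = 1237.79.
At (297, 1302): z = −97.5 − 86.1 + 1237.79 = 1054.3 ft.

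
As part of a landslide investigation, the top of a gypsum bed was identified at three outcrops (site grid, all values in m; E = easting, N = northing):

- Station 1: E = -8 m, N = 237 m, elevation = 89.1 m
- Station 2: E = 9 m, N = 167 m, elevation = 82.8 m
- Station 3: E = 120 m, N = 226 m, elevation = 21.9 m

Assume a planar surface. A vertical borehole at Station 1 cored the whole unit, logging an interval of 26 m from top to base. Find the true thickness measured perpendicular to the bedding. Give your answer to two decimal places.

Let the plane be z = a·E + b·N + c.
Station 2−Station 1: 17a − 70b = −6.3;  Station 3−Station 1: 128a − 11b = −67.2.
Solving gives a = −0.52829, b = −0.03830.
|∇z| = √(a²+b²) = 0.52968, so dip δ = arctan(0.52968) = 27.91°.
True thickness = vertical thickness × cos δ = 26 × cos 27.91° = 22.98 m.

22.98 m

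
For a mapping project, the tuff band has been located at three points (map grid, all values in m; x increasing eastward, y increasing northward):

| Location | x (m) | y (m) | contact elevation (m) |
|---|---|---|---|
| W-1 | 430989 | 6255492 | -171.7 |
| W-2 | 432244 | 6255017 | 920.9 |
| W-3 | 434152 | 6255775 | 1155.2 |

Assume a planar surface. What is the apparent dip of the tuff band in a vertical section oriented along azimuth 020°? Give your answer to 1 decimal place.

Two edge vectors: W-1→W-2 = (1255, -475, 1092.6), W-1→W-3 = (3163, 283, 1326.9).
Normal n = (W-1→W-2) × (W-1→W-3) = (-939483.3, 1790634.3, 1857590).
So ∂z/∂x = −n_x/n_z = 0.50575 and ∂z/∂y = −n_y/n_z = −0.96396.
Unit vector along 020° is (sin 20°, cos 20°) = (0.3420, 0.9397).
Slope in that direction = a·(0.3420) + b·(0.9397) = −0.73284.
Apparent dip = arctan|0.73284| = 36.2° (true dip is 47.4°, so apparent ≤ true as expected).

36.2°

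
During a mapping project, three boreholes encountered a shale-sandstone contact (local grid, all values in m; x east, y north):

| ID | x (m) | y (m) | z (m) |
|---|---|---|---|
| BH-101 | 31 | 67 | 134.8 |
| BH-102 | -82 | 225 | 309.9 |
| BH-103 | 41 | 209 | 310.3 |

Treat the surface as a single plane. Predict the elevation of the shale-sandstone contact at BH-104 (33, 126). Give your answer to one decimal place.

Two edge vectors: BH-101→BH-102 = (-113, 158, 175.1), BH-101→BH-103 = (10, 142, 175.5).
Normal n = (BH-101→BH-102) × (BH-101→BH-103) = (2864.8, 21582.5, -17626).
So ∂z/∂x = −n_x/n_z = 0.16253 and ∂z/∂y = −n_y/n_z = 1.22447.
Intercept c from BH-101: 134.8 − 5.04 − 82.04 = 47.72.
At (33, 126): z = 5.4 + 154.3 + 47.72 = 207.4 m.

207.4 m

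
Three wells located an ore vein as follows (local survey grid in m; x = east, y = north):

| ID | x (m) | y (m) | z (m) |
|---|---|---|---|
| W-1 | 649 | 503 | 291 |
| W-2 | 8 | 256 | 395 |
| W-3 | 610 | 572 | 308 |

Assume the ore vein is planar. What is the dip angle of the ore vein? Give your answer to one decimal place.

Two edge vectors: W-1→W-2 = (-641, -247, 104), W-1→W-3 = (-39, 69, 17).
Normal n = (W-1→W-2) × (W-1→W-3) = (-11375, 6841, -53862).
So ∂z/∂x = −n_x/n_z = −0.21119 and ∂z/∂y = −n_y/n_z = 0.12701.
Gradient magnitude |∇z| = √(a² + b²) = √(0.04460 + 0.01613) = 0.24644.
True dip = arctan(0.24644) = 13.8°, dipping toward ESE (azimuth ≈ 121°).

13.8°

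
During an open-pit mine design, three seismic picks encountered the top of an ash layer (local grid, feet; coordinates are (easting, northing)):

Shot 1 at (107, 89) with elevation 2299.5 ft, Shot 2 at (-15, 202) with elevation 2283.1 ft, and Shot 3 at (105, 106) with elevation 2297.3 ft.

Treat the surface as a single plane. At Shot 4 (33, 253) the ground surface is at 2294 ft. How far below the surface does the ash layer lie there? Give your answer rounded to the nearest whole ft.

17 ft

Two edge vectors: Shot 1→Shot 2 = (-122, 113, -16.4), Shot 1→Shot 3 = (-2, 17, -2.2).
Normal n = (Shot 1→Shot 2) × (Shot 1→Shot 3) = (30.2, -235.6, -1848).
So ∂z/∂E = −n_x/n_z = 0.01634 and ∂z/∂N = −n_y/n_z = −0.12749.
Intercept c from Shot 1: 2299.5 − 1.75 + 11.35 = 2309.10.
At (33, 253): z_contact = 0.5 − 32.3 + 2309.10 = 2277.4 ft.
Depth below ground = 2294 − 2277.4 = 17 ft.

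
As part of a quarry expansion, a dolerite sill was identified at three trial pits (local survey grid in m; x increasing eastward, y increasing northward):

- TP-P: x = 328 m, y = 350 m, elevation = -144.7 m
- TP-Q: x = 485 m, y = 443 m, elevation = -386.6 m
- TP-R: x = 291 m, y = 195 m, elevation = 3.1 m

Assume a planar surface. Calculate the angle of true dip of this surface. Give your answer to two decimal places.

52.97°

Two edge vectors: TP-P→TP-Q = (157, 93, -241.9), TP-P→TP-R = (-37, -155, 147.8).
Normal n = (TP-P→TP-Q) × (TP-P→TP-R) = (-23749.1, -14254.3, -20894).
So ∂z/∂x = −n_x/n_z = −1.13665 and ∂z/∂y = −n_y/n_z = −0.68222.
Gradient magnitude |∇z| = √(a² + b²) = √(1.29197 + 0.46542) = 1.32567.
True dip = arctan(1.32567) = 52.97°, dipping toward ENE (azimuth ≈ 059°).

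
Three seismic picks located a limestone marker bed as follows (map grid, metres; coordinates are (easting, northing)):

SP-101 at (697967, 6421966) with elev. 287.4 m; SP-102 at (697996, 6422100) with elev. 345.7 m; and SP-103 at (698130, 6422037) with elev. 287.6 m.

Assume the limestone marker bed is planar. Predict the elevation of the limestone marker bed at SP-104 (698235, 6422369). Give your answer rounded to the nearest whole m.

425 m

Two edge vectors: SP-101→SP-102 = (29, 134, 58.3), SP-101→SP-103 = (163, 71, 0.2).
Normal n = (SP-101→SP-102) × (SP-101→SP-103) = (-4112.5, 9497.1, -19783).
So ∂z/∂E = −n_x/n_z = −0.20788050 and ∂z/∂N = −n_y/n_z = 0.48006369.
Intercept c from SP-101: 287.4 + 145093.73 − 3082952.70 = −2937571.57.
At (698235, 6422369): z = −145149.4 + 3083146.2 − 2937571.57 = 425.2 m.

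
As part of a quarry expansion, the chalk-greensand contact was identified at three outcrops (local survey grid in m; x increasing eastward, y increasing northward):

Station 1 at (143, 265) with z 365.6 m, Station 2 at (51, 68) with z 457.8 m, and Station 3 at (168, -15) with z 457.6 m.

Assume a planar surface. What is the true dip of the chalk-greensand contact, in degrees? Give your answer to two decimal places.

23.33°

Let the plane be z = a·x + b·y + c.
Station 2−Station 1: −92a − 197b = 92.2;  Station 3−Station 1: 25a − 280b = 92.
Solving gives a = −0.25068, b = −0.35095.
Gradient magnitude |∇z| = √(a² + b²) = √(0.06284 + 0.12317) = 0.43128.
True dip = arctan(0.43128) = 23.33°, dipping toward NE (azimuth ≈ 036°).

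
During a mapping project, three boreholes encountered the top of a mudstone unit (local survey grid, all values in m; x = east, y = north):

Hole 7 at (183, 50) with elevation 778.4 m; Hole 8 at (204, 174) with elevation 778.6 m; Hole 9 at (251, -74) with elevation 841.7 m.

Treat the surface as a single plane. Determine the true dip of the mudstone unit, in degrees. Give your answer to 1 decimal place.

Let the plane be z = a·x + b·y + c.
Hole 8−Hole 7: 21a + 124b = 0.2;  Hole 9−Hole 7: 68a − 124b = 63.3.
Solving gives a = 0.71348, b = −0.11922.
Gradient magnitude |∇z| = √(a² + b²) = √(0.50906 + 0.01421) = 0.72337.
True dip = arctan(0.72337) = 35.9°, dipping toward W (azimuth ≈ 279°).

35.9°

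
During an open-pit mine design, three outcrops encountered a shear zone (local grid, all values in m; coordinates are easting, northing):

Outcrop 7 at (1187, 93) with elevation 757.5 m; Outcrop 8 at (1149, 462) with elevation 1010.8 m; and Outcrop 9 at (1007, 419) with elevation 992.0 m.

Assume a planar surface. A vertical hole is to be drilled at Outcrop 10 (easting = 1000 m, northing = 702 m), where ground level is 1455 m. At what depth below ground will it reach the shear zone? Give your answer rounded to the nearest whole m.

270 m

Let the plane be z = a·easting + b·northing + c.
Outcrop 8−Outcrop 7: −38a + 369b = 253.3;  Outcrop 9−Outcrop 7: −180a + 326b = 234.5.
Solving gives a = −0.07319, b = 0.67891.
Then c = 757.5 − a·1187 − b·93 = 781.24.
At (1000, 702): z_contact = −73.2 + 476.6 + 781.24 = 1184.6 m.
Depth below ground = 1455 − 1184.6 = 270 m.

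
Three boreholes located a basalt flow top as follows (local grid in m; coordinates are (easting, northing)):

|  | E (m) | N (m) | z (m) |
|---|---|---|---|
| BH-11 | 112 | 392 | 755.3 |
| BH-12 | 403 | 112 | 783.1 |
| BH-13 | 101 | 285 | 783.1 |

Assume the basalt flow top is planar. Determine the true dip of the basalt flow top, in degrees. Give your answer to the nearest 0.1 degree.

Let the plane be z = a·E + b·N + c.
BH-12−BH-11: 291a − 280b = 27.8;  BH-13−BH-11: −11a − 107b = 27.8.
Solving gives a = −0.14056, b = −0.24536.
Gradient magnitude |∇z| = √(a² + b²) = √(0.01976 + 0.06020) = 0.28277.
True dip = arctan(0.28277) = 15.8°, dipping toward NNE (azimuth ≈ 030°).

15.8°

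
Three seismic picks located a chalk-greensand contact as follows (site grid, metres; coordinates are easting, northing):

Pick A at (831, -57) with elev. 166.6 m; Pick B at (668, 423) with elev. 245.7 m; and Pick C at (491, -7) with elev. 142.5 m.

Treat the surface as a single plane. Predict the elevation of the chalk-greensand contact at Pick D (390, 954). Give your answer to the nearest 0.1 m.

323.4 m

Two edge vectors: Pick A→Pick B = (-163, 480, 79.1), Pick A→Pick C = (-340, 50, -24.1).
Normal n = (Pick A→Pick B) × (Pick A→Pick C) = (-15523, -30822.3, 155050).
So ∂z/∂easting = −n_x/n_z = 0.10012 and ∂z/∂northing = −n_y/n_z = 0.19879.
Intercept c from Pick A: 166.6 − 83.20 + 11.33 = 94.73.
At (390, 954): z = 39.0 + 189.6 + 94.73 = 323.4 m.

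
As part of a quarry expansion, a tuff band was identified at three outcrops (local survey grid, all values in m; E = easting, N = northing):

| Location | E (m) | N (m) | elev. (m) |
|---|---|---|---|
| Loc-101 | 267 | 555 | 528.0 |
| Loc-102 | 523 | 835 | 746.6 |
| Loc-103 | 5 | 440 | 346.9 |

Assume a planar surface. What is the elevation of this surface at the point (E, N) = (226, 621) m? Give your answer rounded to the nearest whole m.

521 m

Two edge vectors: Loc-101→Loc-102 = (256, 280, 218.6), Loc-101→Loc-103 = (-262, -115, -181.1).
Normal n = (Loc-101→Loc-102) × (Loc-101→Loc-103) = (-25569, -10911.6, 43920).
So ∂z/∂E = −n_x/n_z = 0.58217 and ∂z/∂N = −n_y/n_z = 0.24844.
Intercept c from Loc-101: 528 − 155.44 − 137.89 = 234.67.
At (226, 621): z = 131.6 + 154.3 + 234.67 = 520.5 m.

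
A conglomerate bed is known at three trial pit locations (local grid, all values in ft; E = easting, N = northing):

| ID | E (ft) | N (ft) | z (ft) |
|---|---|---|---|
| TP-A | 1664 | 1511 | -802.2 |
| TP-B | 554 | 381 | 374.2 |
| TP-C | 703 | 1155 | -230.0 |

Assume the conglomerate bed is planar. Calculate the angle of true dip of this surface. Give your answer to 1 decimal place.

Let the plane be z = a·E + b·N + c.
TP-B−TP-A: −1110a − 1130b = 1176.4;  TP-C−TP-A: −961a − 356b = 572.2.
Solving gives a = −0.32976, b = −0.71714.
Gradient magnitude |∇z| = √(a² + b²) = √(0.10874 + 0.51429) = 0.78932.
True dip = arctan(0.78932) = 38.3°, dipping toward NNE (azimuth ≈ 025°).

38.3°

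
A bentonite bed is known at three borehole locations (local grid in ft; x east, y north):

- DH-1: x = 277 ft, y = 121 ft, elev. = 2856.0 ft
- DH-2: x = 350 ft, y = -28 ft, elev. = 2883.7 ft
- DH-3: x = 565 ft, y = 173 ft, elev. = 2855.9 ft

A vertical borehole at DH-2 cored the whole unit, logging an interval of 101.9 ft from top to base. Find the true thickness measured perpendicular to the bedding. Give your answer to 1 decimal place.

Two edge vectors: DH-1→DH-2 = (73, -149, 27.7), DH-1→DH-3 = (288, 52, -0.1).
Normal n = (DH-1→DH-2) × (DH-1→DH-3) = (-1425.5, 7984.9, 46708).
So ∂z/∂x = −n_x/n_z = 0.03052 and ∂z/∂y = −n_y/n_z = −0.17095.
|∇z| = √(a²+b²) = 0.17366, so dip δ = arctan(0.17366) = 9.85°.
True thickness = vertical thickness × cos δ = 101.9 × cos 9.85° = 100.4 ft.

100.4 ft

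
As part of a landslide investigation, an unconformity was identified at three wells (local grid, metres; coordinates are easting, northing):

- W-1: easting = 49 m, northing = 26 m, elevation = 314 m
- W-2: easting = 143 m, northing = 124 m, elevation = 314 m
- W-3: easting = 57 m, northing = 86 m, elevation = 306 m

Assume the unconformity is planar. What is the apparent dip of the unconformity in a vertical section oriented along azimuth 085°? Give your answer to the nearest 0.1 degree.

8.4°

Two edge vectors: W-1→W-2 = (94, 98, 0), W-1→W-3 = (8, 60, -8).
Normal n = (W-1→W-2) × (W-1→W-3) = (-784, 752, 4856).
So ∂z/∂easting = −n_x/n_z = 0.16145 and ∂z/∂northing = −n_y/n_z = −0.15486.
Unit vector along 085° is (sin 85°, cos 85°) = (0.9962, 0.0872).
Slope in that direction = a·(0.9962) + b·(0.0872) = 0.14734.
Apparent dip = arctan|0.14734| = 8.4° (true dip is 12.6°, so apparent ≤ true as expected).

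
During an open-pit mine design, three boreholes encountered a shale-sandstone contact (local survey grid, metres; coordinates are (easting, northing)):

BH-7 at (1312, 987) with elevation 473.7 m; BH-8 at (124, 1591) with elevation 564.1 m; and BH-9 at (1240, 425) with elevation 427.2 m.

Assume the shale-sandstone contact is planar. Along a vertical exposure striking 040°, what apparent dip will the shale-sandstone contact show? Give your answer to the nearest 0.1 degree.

2.6°

Let the plane be z = a·E + b·N + c.
BH-8−BH-7: −1188a + 604b = 90.4;  BH-9−BH-7: −72a − 562b = −46.5.
Solving gives a = −0.03195, b = 0.08683.
Unit vector along 040° is (sin 40°, cos 40°) = (0.6428, 0.7660).
Slope in that direction = a·(0.6428) + b·(0.7660) = 0.04598.
Apparent dip = arctan|0.04598| = 2.6° (true dip is 5.3°, so apparent ≤ true as expected).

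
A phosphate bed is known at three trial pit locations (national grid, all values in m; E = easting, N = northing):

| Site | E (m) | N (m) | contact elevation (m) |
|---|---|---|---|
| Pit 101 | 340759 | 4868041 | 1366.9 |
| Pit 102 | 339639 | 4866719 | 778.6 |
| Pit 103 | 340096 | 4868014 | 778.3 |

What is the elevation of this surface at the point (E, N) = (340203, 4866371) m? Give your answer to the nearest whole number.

1397 m

Let the plane be z = a·E + b·N + c.
Pit 102−Pit 101: −1120a − 1322b = −588.3;  Pit 103−Pit 101: −663a − 27b = −588.6.
Solving gives a = 0.90073702, b = −0.31809793.
Then c = 1366.9 − a·340759 − b·4868041 = 1242946.41.
At (340203, 4866371): z = 306433.4 − 1547982.5 + 1242946.41 = 1397.3 m.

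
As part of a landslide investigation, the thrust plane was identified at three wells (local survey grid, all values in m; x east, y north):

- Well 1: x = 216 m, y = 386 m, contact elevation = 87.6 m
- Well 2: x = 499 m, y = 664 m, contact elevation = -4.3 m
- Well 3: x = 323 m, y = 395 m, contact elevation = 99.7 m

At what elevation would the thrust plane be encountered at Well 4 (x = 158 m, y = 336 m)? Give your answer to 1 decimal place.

Two edge vectors: Well 1→Well 2 = (283, 278, -91.9), Well 1→Well 3 = (107, 9, 12.1).
Normal n = (Well 1→Well 2) × (Well 1→Well 3) = (4190.9, -13257.6, -27199).
So ∂z/∂x = −n_x/n_z = 0.15408 and ∂z/∂y = −n_y/n_z = −0.48743.
Intercept c from Well 1: 87.6 − 33.28 + 188.15 = 242.47.
At (158, 336): z = 24.3 − 163.8 + 242.47 = 103.0 m.

103.0 m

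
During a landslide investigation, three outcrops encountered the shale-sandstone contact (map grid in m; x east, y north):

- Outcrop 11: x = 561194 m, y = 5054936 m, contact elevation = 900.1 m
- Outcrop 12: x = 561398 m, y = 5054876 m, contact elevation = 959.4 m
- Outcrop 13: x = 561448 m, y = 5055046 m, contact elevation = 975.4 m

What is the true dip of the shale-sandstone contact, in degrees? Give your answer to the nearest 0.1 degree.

Let the plane be z = a·x + b·y + c.
Outcrop 12−Outcrop 11: 204a − 60b = 59.3;  Outcrop 13−Outcrop 11: 254a + 110b = 75.3.
Solving gives a = 0.29302, b = 0.00794.
Gradient magnitude |∇z| = √(a² + b²) = √(0.08586 + 0.00006) = 0.29313.
True dip = arctan(0.29313) = 16.3°, dipping toward W (azimuth ≈ 268°).

16.3°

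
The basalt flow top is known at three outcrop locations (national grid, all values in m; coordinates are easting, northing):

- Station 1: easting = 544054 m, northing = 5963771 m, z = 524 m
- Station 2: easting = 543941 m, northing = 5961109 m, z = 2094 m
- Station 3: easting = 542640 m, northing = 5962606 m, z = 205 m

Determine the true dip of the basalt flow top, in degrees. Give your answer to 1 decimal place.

Two edge vectors: Station 1→Station 2 = (-113, -2662, 1570), Station 1→Station 3 = (-1414, -1165, -319).
Normal n = (Station 1→Station 2) × (Station 1→Station 3) = (2678228, -2256027, -3632423).
So ∂z/∂easting = −n_x/n_z = 0.73731 and ∂z/∂northing = −n_y/n_z = −0.62108.
Gradient magnitude |∇z| = √(a² + b²) = √(0.54363 + 0.38574) = 0.96404.
True dip = arctan(0.96404) = 44.0°, dipping toward NW (azimuth ≈ 310°).

44.0°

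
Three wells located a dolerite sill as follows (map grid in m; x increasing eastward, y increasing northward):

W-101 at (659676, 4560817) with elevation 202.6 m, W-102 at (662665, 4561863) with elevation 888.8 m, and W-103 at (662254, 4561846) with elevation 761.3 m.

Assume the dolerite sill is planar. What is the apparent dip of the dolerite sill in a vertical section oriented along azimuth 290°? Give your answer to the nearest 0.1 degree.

21.4°

Let the plane be z = a·x + b·y + c.
W-102−W-101: 2989a + 1046b = 686.2;  W-103−W-101: 2578a + 1029b = 558.7.
Solving gives a = 0.32103, b = −0.26133.
Unit vector along 290° is (sin 290°, cos 290°) = (-0.9397, 0.3420).
Slope in that direction = a·(-0.9397) + b·(0.3420) = −0.39105.
Apparent dip = arctan|0.39105| = 21.4° (true dip is 22.5°, so apparent ≤ true as expected).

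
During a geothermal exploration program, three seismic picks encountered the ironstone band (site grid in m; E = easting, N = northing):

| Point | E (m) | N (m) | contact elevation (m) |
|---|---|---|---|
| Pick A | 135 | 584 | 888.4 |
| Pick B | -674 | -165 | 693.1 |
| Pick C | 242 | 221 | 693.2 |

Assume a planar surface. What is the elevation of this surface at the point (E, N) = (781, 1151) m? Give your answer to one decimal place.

Let the plane be z = a·E + b·N + c.
Pick B−Pick A: −809a − 749b = −195.3;  Pick C−Pick A: 107a − 363b = −195.2.
Solving gives a = −0.201468, b = 0.478355.
Then c = 888.4 − a·135 − b·584 = 636.24.
At (781, 1151): z = −157.3 + 550.6 + 636.24 = 1029.5 m.

1029.5 m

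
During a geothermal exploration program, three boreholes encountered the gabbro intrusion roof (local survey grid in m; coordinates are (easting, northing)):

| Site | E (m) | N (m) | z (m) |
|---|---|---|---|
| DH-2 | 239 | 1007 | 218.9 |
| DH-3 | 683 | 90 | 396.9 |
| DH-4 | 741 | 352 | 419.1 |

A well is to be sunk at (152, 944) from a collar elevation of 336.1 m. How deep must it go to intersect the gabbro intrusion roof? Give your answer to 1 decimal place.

Two edge vectors: DH-2→DH-3 = (444, -917, 178), DH-2→DH-4 = (502, -655, 200.2).
Normal n = (DH-2→DH-3) × (DH-2→DH-4) = (-66993.4, 467.2, 169514).
So ∂z/∂E = −n_x/n_z = 0.395209 and ∂z/∂N = −n_y/n_z = −0.002756.
Intercept c from DH-2: 218.9 − 94.45 + 2.78 = 127.22.
At (152, 944): z_contact = 60.07 − 2.60 + 127.22 = 184.69 m.
Depth below ground = 336.1 − 184.69 = 151.4 m.

151.4 m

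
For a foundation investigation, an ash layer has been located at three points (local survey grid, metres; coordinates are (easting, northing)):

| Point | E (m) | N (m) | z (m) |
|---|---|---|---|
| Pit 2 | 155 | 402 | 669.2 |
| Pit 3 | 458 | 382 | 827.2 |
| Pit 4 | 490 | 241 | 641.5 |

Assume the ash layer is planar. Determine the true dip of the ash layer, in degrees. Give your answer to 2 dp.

57.71°

Let the plane be z = a·E + b·N + c.
Pit 3−Pit 2: 303a − 20b = 158;  Pit 4−Pit 2: 335a − 161b = −27.7.
Solving gives a = 0.61764, b = 1.45719.
Gradient magnitude |∇z| = √(a² + b²) = √(0.38147 + 2.12341) = 1.58268.
True dip = arctan(1.58268) = 57.71°, dipping toward SSW (azimuth ≈ 203°).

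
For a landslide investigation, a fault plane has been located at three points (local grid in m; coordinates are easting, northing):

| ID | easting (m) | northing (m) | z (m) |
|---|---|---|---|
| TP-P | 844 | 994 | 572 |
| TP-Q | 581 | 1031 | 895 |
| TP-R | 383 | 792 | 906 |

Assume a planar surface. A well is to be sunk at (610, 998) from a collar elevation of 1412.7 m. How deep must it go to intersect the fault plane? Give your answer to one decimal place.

Two edge vectors: TP-P→TP-Q = (-263, 37, 323), TP-P→TP-R = (-461, -202, 334).
Normal n = (TP-P→TP-Q) × (TP-P→TP-R) = (77604, -61061, 70183).
So ∂z/∂easting = −n_x/n_z = −1.105738 and ∂z/∂northing = −n_y/n_z = 0.870026.
Intercept c from TP-P: 572 + 933.24 − 864.81 = 640.44.
At (610, 998): z_contact = −674.50 + 868.29 + 640.44 = 834.22 m.
Depth below ground = 1412.7 − 834.22 = 578.5 m.

578.5 m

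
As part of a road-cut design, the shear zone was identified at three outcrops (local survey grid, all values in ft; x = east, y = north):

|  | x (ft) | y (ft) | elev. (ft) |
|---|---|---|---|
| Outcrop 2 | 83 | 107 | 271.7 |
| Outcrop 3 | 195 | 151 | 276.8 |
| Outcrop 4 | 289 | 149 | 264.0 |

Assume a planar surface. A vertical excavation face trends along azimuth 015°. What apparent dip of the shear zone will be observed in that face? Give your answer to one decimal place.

21.4°

Let the plane be z = a·x + b·y + c.
Outcrop 3−Outcrop 2: 112a + 44b = 5.1;  Outcrop 4−Outcrop 2: 206a + 42b = −7.7.
Solving gives a = −0.12683, b = 0.43876.
Unit vector along 015° is (sin 15°, cos 15°) = (0.2588, 0.9659).
Slope in that direction = a·(0.2588) + b·(0.9659) = 0.39098.
Apparent dip = arctan|0.39098| = 21.4° (true dip is 24.5°, so apparent ≤ true as expected).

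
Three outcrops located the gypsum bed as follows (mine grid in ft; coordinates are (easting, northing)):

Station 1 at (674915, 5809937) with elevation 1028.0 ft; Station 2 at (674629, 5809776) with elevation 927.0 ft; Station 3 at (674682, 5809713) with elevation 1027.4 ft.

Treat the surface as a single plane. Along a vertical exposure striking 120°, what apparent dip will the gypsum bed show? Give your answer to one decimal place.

Two edge vectors: Station 1→Station 2 = (-286, -161, -101), Station 1→Station 3 = (-233, -224, -0.6).
Normal n = (Station 1→Station 2) × (Station 1→Station 3) = (-22527.4, 23361.4, 26551).
So ∂z/∂E = −n_x/n_z = 0.84846 and ∂z/∂N = −n_y/n_z = −0.87987.
Unit vector along 120° is (sin 120°, cos 120°) = (0.8660, -0.5000).
Slope in that direction = a·(0.8660) + b·(-0.5000) = 1.17472.
Apparent dip = arctan|1.17472| = 49.6° (true dip is 50.7°, so apparent ≤ true as expected).

49.6°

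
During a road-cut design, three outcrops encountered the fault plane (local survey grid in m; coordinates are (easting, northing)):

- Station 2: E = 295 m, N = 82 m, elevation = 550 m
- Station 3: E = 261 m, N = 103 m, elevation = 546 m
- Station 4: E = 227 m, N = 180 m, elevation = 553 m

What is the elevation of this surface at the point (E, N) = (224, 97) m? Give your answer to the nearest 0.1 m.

536.0 m

Two edge vectors: Station 2→Station 3 = (-34, 21, -4), Station 2→Station 4 = (-68, 98, 3).
Normal n = (Station 2→Station 3) × (Station 2→Station 4) = (455, 374, -1904).
So ∂z/∂E = −n_x/n_z = 0.23897 and ∂z/∂N = −n_y/n_z = 0.19643.
Intercept c from Station 2: 550 − 70.50 − 16.11 = 463.40.
At (224, 97): z = 53.5 + 19.1 + 463.40 = 536.0 m.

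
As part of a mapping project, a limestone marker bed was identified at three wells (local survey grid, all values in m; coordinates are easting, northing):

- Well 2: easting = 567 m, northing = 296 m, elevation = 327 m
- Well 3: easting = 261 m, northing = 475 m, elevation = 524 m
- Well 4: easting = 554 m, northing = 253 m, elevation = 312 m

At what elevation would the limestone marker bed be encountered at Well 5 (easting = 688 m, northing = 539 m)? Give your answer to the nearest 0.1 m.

394.0 m

Two edge vectors: Well 2→Well 3 = (-306, 179, 197), Well 2→Well 4 = (-13, -43, -15).
Normal n = (Well 2→Well 3) × (Well 2→Well 4) = (5786, -7151, 15485).
So ∂z/∂easting = −n_x/n_z = −0.37365 and ∂z/∂northing = −n_y/n_z = 0.46180.
Intercept c from Well 2: 327 + 211.86 − 136.69 = 402.17.
At (688, 539): z = −257.1 + 248.9 + 402.17 = 394.0 m.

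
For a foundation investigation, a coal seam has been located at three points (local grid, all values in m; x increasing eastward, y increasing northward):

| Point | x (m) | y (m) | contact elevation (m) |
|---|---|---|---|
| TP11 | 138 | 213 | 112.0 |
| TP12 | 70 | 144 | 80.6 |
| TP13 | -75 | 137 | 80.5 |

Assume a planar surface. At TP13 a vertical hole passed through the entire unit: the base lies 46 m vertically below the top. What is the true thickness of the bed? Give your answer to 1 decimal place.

Two edge vectors: TP11→TP12 = (-68, -69, -31.4), TP11→TP13 = (-213, -76, -31.5).
Normal n = (TP11→TP12) × (TP11→TP13) = (-212.9, 4546.2, -9529).
So ∂z/∂x = −n_x/n_z = −0.02234 and ∂z/∂y = −n_y/n_z = 0.47709.
|∇z| = √(a²+b²) = 0.47761, so dip δ = arctan(0.47761) = 25.53°.
True thickness = vertical thickness × cos δ = 46 × cos 25.53° = 41.5 m.

41.5 m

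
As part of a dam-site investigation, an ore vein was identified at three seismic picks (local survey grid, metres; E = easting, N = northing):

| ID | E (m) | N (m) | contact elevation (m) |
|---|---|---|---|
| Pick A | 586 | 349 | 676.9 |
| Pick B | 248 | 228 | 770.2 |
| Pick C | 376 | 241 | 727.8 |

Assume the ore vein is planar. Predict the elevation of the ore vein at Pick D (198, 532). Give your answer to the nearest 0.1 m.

Two edge vectors: Pick A→Pick B = (-338, -121, 93.3), Pick A→Pick C = (-210, -108, 50.9).
Normal n = (Pick A→Pick B) × (Pick A→Pick C) = (3917.5, -2388.8, 11094).
So ∂z/∂E = −n_x/n_z = −0.35312 and ∂z/∂N = −n_y/n_z = 0.21532.
Intercept c from Pick A: 676.9 + 206.93 − 75.15 = 808.68.
At (198, 532): z = −69.9 + 114.6 + 808.68 = 853.3 m.

853.3 m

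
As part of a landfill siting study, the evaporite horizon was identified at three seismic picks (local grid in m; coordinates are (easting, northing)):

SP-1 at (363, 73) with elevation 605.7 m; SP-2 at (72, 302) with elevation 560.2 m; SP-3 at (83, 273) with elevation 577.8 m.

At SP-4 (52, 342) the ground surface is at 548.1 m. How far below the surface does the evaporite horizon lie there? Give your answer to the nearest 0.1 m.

10.0 m

Let the plane be z = a·E + b·N + c.
SP-2−SP-1: −291a + 229b = −45.5;  SP-3−SP-1: −280a + 200b = −27.9.
Solving gives a = −0.45792, b = −0.78059.
Then c = 605.7 − a·363 − b·73 = 828.91.
At (52, 342): z_contact = −23.81 − 266.96 + 828.91 = 538.13 m.
Depth below ground = 548.1 − 538.13 = 10.0 m.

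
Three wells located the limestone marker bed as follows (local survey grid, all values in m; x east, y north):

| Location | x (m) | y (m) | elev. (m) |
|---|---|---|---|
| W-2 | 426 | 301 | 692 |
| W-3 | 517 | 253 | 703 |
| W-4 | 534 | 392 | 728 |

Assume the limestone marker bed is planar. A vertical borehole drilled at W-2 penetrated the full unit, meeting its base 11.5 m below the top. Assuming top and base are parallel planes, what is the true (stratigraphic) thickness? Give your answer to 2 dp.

Let the plane be z = a·x + b·y + c.
W-3−W-2: 91a − 48b = 11;  W-4−W-2: 108a + 91b = 36.
Solving gives a = 0.20267, b = 0.15507.
|∇z| = √(a²+b²) = 0.25519, so dip δ = arctan(0.25519) = 14.32°.
True thickness = vertical thickness × cos δ = 11.5 × cos 14.32° = 11.14 m.

11.14 m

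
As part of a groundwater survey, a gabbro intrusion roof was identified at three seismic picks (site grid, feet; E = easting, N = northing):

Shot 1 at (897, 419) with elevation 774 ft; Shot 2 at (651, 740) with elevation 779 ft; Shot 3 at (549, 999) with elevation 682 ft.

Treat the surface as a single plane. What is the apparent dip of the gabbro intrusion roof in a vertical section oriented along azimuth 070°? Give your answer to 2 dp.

51.41°

Two edge vectors: Shot 1→Shot 2 = (-246, 321, 5), Shot 1→Shot 3 = (-348, 580, -92).
Normal n = (Shot 1→Shot 2) × (Shot 1→Shot 3) = (-32432, -24372, -30972).
So ∂z/∂E = −n_x/n_z = −1.04714 and ∂z/∂N = −n_y/n_z = −0.78690.
Unit vector along 070° is (sin 70°, cos 70°) = (0.9397, 0.3420).
Slope in that direction = a·(0.9397) + b·(0.3420) = −1.25313.
Apparent dip = arctan|1.25313| = 51.41° (true dip is 52.6°, so apparent ≤ true as expected).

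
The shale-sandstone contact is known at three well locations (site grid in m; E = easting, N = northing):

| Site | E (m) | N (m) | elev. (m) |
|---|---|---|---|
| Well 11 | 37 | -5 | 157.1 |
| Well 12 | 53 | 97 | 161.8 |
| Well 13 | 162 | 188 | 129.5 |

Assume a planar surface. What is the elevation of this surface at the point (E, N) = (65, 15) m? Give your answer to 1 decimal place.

Two edge vectors: Well 11→Well 12 = (16, 102, 4.7), Well 11→Well 13 = (125, 193, -27.6).
Normal n = (Well 11→Well 12) × (Well 11→Well 13) = (-3722.3, 1029.1, -9662).
So ∂z/∂E = −n_x/n_z = −0.38525 and ∂z/∂N = −n_y/n_z = 0.10651.
Intercept c from Well 11: 157.1 + 14.25 + 0.53 = 171.89.
At (65, 15): z = −25.0 + 1.6 + 171.89 = 148.4 m.

148.4 m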